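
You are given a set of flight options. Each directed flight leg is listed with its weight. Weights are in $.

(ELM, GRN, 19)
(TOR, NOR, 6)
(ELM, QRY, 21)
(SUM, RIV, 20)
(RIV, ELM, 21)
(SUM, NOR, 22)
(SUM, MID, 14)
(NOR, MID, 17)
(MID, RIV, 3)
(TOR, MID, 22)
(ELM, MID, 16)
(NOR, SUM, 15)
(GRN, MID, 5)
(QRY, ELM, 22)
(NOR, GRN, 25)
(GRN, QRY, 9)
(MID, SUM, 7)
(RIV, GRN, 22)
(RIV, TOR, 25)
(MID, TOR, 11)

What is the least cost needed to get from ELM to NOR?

Candidate routes:
ELM → MID → TOR → NOR: 16+11+6 = 33
ELM → GRN → MID → TOR → NOR: 19+5+11+6 = 41
Cheapest is ELM → MID → TOR → NOR at $33.

$33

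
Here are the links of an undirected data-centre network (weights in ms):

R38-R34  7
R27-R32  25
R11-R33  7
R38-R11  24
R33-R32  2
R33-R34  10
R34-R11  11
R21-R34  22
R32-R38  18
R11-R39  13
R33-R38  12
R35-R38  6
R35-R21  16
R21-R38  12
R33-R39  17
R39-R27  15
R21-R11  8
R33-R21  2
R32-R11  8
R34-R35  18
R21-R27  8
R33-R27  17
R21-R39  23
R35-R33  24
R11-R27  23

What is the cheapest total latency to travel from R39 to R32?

19 ms

Enumerating some paths:
R39 - R11 - R32: 13+8 = 21
R39 - R33 - R32: 17+2 = 19
R39 - R11 - R33 - R32: 13+7+2 = 22
The minimum is 19 ms via R39 - R33 - R32.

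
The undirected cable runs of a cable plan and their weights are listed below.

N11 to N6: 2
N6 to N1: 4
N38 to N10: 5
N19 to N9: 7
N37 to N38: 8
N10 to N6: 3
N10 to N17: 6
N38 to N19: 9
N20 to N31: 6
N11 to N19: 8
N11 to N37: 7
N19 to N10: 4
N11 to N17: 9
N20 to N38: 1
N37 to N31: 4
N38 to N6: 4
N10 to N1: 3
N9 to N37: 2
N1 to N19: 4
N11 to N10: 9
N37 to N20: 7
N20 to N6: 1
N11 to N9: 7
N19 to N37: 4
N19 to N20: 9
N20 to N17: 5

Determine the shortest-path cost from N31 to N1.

Settle nodes by increasing distance from N31:
N31: 0
N37: 4  (via N31)
N20: 6  (via N31)
N9: 6  (via N37)
N38: 7  (via N20)
N6: 7  (via N20)
N19: 8  (via N37)
N11: 9  (via N6)
N10: 10  (via N6)
N17: 11  (via N20)
N1: 11  (via N6)
Shortest route: N31–N20–N6–N1 = 11.

11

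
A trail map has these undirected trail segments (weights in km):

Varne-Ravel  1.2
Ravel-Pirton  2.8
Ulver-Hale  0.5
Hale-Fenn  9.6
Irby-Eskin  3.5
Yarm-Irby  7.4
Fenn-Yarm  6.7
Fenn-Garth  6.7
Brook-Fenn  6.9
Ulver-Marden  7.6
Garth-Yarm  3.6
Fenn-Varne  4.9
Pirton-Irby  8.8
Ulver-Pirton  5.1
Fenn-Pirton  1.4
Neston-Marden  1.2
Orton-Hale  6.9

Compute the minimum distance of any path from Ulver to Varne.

9.1 km

Compare a few routes:
Ulver–Pirton–Ravel–Varne: 5.1+2.8+1.2 = 9.1
Ulver–Pirton–Fenn–Varne: 5.1+1.4+4.9 = 11.4
The minimum is 9.1 km via Ulver–Pirton–Ravel–Varne.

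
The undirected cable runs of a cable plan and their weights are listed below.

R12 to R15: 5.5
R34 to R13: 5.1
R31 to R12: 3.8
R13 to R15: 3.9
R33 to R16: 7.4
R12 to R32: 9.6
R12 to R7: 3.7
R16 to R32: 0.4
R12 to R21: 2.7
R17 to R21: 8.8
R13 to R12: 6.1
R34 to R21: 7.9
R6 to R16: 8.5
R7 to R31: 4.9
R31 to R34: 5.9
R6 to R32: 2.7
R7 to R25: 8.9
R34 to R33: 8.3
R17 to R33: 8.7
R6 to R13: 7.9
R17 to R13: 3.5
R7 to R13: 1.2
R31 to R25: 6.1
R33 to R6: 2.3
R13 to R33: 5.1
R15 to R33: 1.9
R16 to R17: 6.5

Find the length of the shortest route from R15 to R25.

Settle nodes by increasing distance from R15:
R15: 0
R33: 1.9  (via R15)
R13: 3.9  (via R15)
R6: 4.2  (via R33)
R7: 5.1  (via R13)
R12: 5.5  (via R15)
R32: 6.9  (via R6)
R16: 7.3  (via R32)
R17: 7.4  (via R13)
R21: 8.2  (via R12)
R34: 9  (via R13)
R31: 9.3  (via R12)
R25: 14  (via R7)
Shortest route: R15–R13–R7–R25 = 14.

14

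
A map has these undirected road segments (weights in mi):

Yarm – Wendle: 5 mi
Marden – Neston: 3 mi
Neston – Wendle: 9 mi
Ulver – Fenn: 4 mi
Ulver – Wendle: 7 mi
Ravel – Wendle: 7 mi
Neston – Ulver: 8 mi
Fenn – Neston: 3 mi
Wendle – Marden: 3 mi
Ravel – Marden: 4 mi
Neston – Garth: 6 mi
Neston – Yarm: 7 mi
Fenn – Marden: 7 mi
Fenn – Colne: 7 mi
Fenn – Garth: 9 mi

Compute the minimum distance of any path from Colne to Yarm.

Shortest distances from Colne:
Colne: 0
Fenn: 7  (via Colne)
Neston: 10  (via Fenn)
Ulver: 11  (via Fenn)
Marden: 13  (via Neston)
Garth: 16  (via Fenn)
Wendle: 16  (via Marden)
Ravel: 17  (via Marden)
Yarm: 17  (via Neston)
Shortest route: Colne–Fenn–Neston–Yarm = 17 mi.

17 mi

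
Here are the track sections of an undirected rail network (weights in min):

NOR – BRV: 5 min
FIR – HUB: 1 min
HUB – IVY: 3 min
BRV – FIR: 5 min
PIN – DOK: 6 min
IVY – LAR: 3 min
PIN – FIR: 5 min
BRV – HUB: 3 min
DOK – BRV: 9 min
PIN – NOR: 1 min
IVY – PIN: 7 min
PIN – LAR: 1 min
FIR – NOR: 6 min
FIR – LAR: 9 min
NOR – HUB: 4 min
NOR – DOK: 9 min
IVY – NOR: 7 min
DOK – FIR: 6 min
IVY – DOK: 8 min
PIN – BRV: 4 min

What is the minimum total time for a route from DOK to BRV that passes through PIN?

10 min

Best DOK to PIN: DOK–PIN costing 6
Best PIN to BRV: PIN–BRV costing 4
Total via PIN: 6 + 4 = 10 min.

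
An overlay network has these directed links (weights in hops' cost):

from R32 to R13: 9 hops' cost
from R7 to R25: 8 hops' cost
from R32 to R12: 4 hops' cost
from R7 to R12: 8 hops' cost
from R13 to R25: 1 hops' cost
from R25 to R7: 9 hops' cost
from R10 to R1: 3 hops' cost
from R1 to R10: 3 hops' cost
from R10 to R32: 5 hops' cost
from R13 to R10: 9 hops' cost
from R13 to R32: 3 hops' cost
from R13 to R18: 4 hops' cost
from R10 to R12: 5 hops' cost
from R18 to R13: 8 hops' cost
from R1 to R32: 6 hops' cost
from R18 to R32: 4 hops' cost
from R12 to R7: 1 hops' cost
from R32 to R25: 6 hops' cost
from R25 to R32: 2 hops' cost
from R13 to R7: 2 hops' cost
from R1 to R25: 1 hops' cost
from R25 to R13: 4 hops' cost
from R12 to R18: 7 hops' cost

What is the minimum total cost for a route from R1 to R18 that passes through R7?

Shortest R1→R7: R1 → R25 → R13 → R7 = 7
Shortest R7→R18: R7 → R12 → R18 = 15
Total via R7: 7 + 15 = 22 hops' cost.

22 hops' cost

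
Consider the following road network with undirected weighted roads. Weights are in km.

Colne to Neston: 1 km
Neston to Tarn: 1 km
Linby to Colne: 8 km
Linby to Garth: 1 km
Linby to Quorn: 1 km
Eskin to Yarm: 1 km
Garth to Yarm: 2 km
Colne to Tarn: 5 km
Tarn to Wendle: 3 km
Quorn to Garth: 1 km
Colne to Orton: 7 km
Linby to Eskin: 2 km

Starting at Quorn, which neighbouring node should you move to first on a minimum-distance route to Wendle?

Enumerating some paths:
Quorn–Garth–Linby–Colne–Neston–Tarn–Wendle: 1+1+8+1+1+3 = 15
Quorn–Linby–Colne–Neston–Tarn–Wendle: 1+8+1+1+3 = 14
Quorn–Linby–Colne–Tarn–Wendle: 1+8+5+3 = 17
Cheapest is Quorn–Linby–Colne–Neston–Tarn–Wendle at 14 km.
So from Quorn the first move is to Linby.

Linby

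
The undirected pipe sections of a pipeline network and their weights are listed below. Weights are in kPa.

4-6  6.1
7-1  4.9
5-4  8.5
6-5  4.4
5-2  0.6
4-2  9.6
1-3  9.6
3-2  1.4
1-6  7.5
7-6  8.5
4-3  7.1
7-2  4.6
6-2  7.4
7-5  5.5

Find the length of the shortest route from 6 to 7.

Running Dijkstra from 6:
6: 0
5: 4.4  (via 6)
2: 5  (via 5)
4: 6.1  (via 6)
3: 6.4  (via 2)
1: 7.5  (via 6)
7: 8.5  (via 6)
Shortest route: 6 → 7 = 8.5 kPa.

8.5 kPa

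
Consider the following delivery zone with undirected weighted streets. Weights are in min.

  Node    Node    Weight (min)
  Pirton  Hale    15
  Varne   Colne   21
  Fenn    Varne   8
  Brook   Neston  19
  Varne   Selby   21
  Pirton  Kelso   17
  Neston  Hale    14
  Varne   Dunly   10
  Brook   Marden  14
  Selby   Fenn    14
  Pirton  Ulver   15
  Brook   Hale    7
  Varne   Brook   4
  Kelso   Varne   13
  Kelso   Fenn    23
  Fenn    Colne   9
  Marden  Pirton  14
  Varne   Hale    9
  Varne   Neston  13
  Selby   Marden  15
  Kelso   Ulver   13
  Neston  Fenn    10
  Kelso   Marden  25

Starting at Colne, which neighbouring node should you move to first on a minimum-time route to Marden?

Fenn

Compare a few routes:
Colne → Fenn → Varne → Brook → Marden: 9+8+4+14 = 35
Colne → Fenn → Selby → Marden: 9+14+15 = 38
Colne → Varne → Brook → Marden: 21+4+14 = 39
Cheapest is Colne → Fenn → Varne → Brook → Marden at 35 min.
So from Colne the first move is to Fenn.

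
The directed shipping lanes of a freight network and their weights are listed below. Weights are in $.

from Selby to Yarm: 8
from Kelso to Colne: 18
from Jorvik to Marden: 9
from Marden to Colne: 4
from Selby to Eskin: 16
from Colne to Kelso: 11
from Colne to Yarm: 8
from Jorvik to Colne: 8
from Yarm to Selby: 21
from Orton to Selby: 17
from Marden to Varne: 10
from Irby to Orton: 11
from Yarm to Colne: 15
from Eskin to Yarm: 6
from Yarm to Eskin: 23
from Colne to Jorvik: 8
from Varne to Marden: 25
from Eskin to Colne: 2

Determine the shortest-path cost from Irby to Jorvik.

Shortest distances from Irby:
Irby: 0
Orton: 11  (via Irby)
Selby: 28  (via Orton)
Yarm: 36  (via Selby)
Eskin: 44  (via Selby)
Colne: 46  (via Eskin)
Jorvik: 54  (via Colne)
Shortest route: Irby → Orton → Selby → Eskin → Colne → Jorvik = $54.

$54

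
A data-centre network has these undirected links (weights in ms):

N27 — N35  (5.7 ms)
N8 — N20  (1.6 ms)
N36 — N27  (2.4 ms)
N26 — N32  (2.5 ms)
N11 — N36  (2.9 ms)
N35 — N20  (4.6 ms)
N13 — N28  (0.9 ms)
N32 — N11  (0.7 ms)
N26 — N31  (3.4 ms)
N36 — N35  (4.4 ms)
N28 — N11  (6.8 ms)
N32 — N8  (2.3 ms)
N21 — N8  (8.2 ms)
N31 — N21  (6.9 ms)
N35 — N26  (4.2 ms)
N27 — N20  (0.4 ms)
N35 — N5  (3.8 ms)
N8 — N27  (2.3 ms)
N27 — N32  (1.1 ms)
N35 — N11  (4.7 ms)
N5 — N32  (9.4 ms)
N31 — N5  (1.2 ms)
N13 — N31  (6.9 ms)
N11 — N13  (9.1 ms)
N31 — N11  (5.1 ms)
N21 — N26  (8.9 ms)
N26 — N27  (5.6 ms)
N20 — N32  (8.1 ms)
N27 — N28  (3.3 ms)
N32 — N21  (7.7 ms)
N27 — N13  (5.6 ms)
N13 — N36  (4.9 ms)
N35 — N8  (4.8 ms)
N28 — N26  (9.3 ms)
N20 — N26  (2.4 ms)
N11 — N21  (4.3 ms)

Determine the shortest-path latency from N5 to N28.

9 ms

Candidate routes:
N5 → N31 → N13 → N28: 1.2+6.9+0.9 = 9
N5 → N31 → N11 → N32 → N27 → N28: 1.2+5.1+0.7+1.1+3.3 = 11.4
N5 → N31 → N26 → N20 → N27 → N28: 1.2+3.4+2.4+0.4+3.3 = 10.7
Cheapest is N5 → N31 → N13 → N28 at 9 ms.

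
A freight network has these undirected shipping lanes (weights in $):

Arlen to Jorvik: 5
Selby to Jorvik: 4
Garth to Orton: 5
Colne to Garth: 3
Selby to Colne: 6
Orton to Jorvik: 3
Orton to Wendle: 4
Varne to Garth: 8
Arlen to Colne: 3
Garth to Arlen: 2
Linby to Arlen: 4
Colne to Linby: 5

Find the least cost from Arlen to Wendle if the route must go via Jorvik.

$12

Shortest Arlen→Jorvik: Arlen → Jorvik = 5
Best Jorvik to Wendle: Jorvik → Orton → Wendle costing 7
Total via Jorvik: 5 + 7 = $12.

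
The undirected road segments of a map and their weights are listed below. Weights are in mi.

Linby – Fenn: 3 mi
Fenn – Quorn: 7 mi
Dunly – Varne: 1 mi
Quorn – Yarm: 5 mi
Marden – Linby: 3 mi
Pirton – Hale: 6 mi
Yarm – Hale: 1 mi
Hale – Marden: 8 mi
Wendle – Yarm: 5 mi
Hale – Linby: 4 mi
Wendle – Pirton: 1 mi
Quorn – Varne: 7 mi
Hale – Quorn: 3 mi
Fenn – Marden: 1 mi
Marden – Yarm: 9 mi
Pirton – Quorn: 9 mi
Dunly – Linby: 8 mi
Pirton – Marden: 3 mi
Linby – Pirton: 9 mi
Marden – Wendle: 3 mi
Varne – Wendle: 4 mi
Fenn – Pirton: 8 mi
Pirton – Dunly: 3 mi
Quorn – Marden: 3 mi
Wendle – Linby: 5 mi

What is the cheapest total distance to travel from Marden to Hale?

Running Dijkstra from Marden:
Marden: 0
Fenn: 1  (via Marden)
Pirton: 3  (via Marden)
Wendle: 3  (via Marden)
Linby: 3  (via Marden)
Quorn: 3  (via Marden)
Dunly: 6  (via Pirton)
Hale: 6  (via Quorn)
Shortest route: Marden → Quorn → Hale = 6 mi.

6 mi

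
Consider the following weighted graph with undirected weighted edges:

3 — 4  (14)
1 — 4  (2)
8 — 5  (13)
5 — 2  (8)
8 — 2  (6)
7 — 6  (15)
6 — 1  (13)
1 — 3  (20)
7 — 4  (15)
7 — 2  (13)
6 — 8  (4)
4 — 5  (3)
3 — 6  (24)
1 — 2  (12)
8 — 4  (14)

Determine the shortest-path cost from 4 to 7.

Running Dijkstra from 4:
4: 0
1: 2  (via 4)
5: 3  (via 4)
2: 11  (via 5)
3: 14  (via 4)
8: 14  (via 4)
6: 15  (via 1)
7: 15  (via 4)
Shortest route: 4 → 7 = 15.

15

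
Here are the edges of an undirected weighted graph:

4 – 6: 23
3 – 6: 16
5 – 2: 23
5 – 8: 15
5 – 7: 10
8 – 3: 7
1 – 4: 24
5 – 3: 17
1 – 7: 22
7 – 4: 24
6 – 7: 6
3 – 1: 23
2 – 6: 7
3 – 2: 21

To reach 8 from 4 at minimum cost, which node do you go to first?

Candidate routes:
4 - 1 - 3 - 8: 24+23+7 = 54
4 - 6 - 3 - 8: 23+16+7 = 46
4 - 7 - 6 - 3 - 8: 24+6+16+7 = 53
4 - 7 - 5 - 8: 24+10+15 = 49
Cheapest is 4 - 6 - 3 - 8 at 46.
So from 4 the first move is to 6.

6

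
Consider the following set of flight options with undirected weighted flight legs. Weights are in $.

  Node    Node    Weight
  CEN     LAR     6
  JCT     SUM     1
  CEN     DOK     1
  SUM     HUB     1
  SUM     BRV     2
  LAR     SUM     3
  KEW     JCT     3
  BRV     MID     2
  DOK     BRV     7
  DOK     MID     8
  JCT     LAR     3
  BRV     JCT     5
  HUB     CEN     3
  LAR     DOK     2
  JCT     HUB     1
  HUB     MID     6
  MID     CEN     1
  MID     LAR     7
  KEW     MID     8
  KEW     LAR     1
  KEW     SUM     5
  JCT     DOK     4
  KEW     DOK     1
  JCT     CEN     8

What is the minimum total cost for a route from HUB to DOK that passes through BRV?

Best HUB to BRV: HUB–SUM–BRV costing 3
Shortest BRV→DOK: BRV–MID–CEN–DOK = 4
Total via BRV: 3 + 4 = $7.

$7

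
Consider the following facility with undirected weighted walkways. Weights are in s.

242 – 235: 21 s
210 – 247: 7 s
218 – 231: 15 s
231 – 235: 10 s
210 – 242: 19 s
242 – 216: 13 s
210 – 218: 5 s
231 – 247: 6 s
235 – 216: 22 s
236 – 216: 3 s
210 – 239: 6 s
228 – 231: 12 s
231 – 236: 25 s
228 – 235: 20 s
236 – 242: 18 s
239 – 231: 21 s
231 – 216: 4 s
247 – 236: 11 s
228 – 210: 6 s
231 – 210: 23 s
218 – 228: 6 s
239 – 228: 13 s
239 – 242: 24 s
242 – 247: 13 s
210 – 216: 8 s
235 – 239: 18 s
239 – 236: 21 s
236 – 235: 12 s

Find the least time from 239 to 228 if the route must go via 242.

49 s

Shortest 239→242: 239 → 242 = 24
Shortest 242→228: 242 → 210 → 228 = 25
Total via 242: 24 + 25 = 49 s.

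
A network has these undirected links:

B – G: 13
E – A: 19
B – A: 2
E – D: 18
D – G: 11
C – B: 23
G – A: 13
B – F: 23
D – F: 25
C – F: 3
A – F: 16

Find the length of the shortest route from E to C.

Running Dijkstra from E:
E: 0
D: 18  (via E)
A: 19  (via E)
B: 21  (via A)
G: 29  (via D)
F: 35  (via A)
C: 38  (via F)
Shortest route: E → A → F → C = 38.

38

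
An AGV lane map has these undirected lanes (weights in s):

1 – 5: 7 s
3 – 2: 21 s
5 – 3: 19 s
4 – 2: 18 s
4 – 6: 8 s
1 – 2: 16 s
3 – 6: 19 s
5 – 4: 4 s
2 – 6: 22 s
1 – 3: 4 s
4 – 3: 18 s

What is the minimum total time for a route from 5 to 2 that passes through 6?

Shortest 5→6: 5–4–6 = 12
Best 6 to 2: 6–2 costing 22
Total via 6: 12 + 22 = 34 s.

34 s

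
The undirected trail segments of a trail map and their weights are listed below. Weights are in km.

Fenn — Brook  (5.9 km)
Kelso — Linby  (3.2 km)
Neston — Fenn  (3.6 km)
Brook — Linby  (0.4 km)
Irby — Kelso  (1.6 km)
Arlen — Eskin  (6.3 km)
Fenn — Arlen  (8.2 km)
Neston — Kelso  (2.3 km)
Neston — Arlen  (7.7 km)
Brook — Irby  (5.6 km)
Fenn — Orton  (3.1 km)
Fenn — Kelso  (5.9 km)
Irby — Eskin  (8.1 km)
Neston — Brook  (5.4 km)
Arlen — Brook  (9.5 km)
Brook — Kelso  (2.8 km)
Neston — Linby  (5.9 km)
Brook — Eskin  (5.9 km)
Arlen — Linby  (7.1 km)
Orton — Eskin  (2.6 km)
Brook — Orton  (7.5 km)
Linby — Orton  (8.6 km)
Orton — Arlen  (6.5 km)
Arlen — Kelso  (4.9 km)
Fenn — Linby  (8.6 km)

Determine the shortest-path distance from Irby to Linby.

4.8 km

Compare a few routes:
Irby–Kelso–Linby: 1.6+3.2 = 4.8
Irby–Brook–Linby: 5.6+0.4 = 6
Cheapest is Irby–Kelso–Linby at 4.8 km.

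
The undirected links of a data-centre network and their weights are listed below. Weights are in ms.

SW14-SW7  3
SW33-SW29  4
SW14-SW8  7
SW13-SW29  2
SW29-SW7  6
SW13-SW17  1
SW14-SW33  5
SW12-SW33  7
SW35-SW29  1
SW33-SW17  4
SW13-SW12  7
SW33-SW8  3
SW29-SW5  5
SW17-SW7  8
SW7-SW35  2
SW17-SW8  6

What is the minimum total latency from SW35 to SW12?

10 ms

Running Dijkstra from SW35:
SW35: 0
SW29: 1  (via SW35)
SW7: 2  (via SW35)
SW13: 3  (via SW29)
SW17: 4  (via SW13)
SW14: 5  (via SW7)
SW33: 5  (via SW29)
SW5: 6  (via SW29)
SW8: 8  (via SW33)
SW12: 10  (via SW13)
Shortest route: SW35 → SW29 → SW13 → SW12 = 10 ms.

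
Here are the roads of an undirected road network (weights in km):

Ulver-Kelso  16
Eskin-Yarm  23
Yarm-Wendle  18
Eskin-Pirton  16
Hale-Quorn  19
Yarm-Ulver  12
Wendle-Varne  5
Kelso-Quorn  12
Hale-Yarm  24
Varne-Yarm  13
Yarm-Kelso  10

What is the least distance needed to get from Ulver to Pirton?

51 km

Shortest distances from Ulver:
Ulver: 0
Yarm: 12  (via Ulver)
Kelso: 16  (via Ulver)
Varne: 25  (via Yarm)
Quorn: 28  (via Kelso)
Wendle: 30  (via Yarm)
Eskin: 35  (via Yarm)
Hale: 36  (via Yarm)
Pirton: 51  (via Eskin)
Shortest route: Ulver–Yarm–Eskin–Pirton = 51 km.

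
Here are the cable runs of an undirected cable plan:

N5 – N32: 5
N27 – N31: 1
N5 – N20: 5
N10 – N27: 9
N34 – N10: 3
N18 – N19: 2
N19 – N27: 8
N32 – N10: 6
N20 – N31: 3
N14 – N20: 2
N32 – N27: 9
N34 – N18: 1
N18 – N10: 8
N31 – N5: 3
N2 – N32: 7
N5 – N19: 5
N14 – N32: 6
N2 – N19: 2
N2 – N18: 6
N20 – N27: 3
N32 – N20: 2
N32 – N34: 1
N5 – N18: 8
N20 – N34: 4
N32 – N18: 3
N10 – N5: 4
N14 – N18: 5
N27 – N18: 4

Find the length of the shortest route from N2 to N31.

Shortest distances from N2:
N2: 0
N19: 2  (via N2)
N18: 4  (via N19)
N34: 5  (via N18)
N32: 6  (via N34)
N5: 7  (via N19)
N10: 8  (via N34)
N20: 8  (via N32)
N27: 8  (via N18)
N31: 9  (via N27)
Shortest route: N2 → N19 → N18 → N27 → N31 = 9.

9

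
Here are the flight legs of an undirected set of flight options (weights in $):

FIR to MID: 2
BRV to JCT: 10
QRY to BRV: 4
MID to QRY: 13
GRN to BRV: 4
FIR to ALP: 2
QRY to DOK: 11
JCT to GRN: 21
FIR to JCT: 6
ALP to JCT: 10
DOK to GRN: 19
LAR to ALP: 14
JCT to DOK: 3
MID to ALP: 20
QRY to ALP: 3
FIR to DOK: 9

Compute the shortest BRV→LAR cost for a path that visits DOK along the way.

$38

Best BRV to DOK: BRV–JCT–DOK costing 13
Best DOK to LAR: DOK–FIR–ALP–LAR costing 25
Total via DOK: 13 + 25 = $38.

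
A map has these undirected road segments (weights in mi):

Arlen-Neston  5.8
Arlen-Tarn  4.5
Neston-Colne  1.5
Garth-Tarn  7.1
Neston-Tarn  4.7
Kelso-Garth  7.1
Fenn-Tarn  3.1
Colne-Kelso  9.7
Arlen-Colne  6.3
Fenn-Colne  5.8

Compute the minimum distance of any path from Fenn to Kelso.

Enumerating some paths:
Fenn–Tarn–Neston–Colne–Kelso: 3.1+4.7+1.5+9.7 = 19
Fenn–Tarn–Garth–Kelso: 3.1+7.1+7.1 = 17.3
Fenn–Colne–Kelso: 5.8+9.7 = 15.5
Cheapest is Fenn–Colne–Kelso at 15.5 mi.

15.5 mi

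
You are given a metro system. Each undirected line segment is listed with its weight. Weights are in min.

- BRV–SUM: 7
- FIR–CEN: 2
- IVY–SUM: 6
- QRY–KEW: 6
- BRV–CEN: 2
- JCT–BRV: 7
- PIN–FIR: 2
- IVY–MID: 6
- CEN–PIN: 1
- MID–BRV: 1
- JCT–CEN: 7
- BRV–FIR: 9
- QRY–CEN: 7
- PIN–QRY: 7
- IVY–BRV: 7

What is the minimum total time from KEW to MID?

Shortest distances from KEW:
KEW: 0
QRY: 6  (via KEW)
PIN: 13  (via QRY)
CEN: 13  (via QRY)
FIR: 15  (via PIN)
BRV: 15  (via CEN)
MID: 16  (via BRV)
Shortest route: KEW → QRY → CEN → BRV → MID = 16 min.

16 min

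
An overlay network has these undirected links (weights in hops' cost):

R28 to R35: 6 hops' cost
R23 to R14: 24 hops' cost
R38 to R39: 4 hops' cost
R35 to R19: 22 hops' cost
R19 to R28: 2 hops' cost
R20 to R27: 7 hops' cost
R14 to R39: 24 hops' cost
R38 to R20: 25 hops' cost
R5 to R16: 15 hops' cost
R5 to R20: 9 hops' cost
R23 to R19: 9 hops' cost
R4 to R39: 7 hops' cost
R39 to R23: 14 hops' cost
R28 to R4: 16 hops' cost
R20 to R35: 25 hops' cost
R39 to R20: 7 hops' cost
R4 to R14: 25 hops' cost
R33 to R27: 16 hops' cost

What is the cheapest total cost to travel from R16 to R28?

54 hops' cost

Compare a few routes:
R16 → R5 → R20 → R35 → R19 → R28: 15+9+25+22+2 = 73
R16 → R5 → R20 → R39 → R23 → R19 → R28: 15+9+7+14+9+2 = 56
R16 → R5 → R20 → R39 → R4 → R28: 15+9+7+7+16 = 54
R16 → R5 → R20 → R35 → R28: 15+9+25+6 = 55
The minimum is 54 hops' cost via R16 → R5 → R20 → R39 → R4 → R28.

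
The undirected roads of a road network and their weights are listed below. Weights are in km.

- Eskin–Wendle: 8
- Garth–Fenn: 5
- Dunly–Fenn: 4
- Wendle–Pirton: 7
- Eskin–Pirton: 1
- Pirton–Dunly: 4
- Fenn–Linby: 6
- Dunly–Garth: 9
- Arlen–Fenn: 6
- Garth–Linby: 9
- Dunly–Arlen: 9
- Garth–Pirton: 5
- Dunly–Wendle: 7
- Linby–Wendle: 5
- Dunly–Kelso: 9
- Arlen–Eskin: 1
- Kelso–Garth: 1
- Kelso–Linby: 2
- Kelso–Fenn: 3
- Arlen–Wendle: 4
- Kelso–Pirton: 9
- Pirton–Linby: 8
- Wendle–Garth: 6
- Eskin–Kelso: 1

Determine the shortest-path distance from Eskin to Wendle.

Candidate routes:
Eskin → Arlen → Wendle: 1+4 = 5
Eskin → Pirton → Wendle: 1+7 = 8
Eskin → Kelso → Garth → Wendle: 1+1+6 = 8
The minimum is 5 km via Eskin → Arlen → Wendle.

5 km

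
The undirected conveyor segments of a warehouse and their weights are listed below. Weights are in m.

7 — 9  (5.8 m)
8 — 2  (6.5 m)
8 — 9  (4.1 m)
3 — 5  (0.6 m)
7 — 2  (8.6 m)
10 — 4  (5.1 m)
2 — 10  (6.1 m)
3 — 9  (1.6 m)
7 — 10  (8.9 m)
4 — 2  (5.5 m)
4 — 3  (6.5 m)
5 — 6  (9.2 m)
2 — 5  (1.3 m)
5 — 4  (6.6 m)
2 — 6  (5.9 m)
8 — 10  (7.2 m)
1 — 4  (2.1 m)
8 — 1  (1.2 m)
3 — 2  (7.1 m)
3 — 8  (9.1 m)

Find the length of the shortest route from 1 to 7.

Enumerating some paths:
1–8–9–7: 1.2+4.1+5.8 = 11.1
1–4–3–9–7: 2.1+6.5+1.6+5.8 = 16
1–4–10–7: 2.1+5.1+8.9 = 16.1
Cheapest is 1–8–9–7 at 11.1 m.

11.1 m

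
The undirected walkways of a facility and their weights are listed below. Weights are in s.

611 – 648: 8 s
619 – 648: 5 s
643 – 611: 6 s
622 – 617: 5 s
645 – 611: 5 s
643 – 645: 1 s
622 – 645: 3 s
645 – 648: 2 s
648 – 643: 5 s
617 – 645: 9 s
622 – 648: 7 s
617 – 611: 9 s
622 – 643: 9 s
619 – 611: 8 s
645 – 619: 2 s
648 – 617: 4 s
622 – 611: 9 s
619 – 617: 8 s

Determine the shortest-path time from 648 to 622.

5 s

Candidate routes:
648–622: 7 = 7
648–645–622: 2+3 = 5
Cheapest is 648–645–622 at 5 s.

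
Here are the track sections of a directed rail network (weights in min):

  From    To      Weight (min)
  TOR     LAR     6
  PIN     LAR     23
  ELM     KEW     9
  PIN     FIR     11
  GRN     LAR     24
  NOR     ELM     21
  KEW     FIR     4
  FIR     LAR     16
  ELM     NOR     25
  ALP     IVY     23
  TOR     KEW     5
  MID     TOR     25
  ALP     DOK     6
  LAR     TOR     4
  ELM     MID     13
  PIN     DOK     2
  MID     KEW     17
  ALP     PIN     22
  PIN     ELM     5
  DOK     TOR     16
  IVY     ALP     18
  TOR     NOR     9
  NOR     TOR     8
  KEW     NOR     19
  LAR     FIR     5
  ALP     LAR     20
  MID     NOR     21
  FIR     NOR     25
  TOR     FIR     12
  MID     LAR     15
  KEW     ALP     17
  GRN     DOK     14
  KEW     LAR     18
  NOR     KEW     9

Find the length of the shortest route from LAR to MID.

47 min

Running Dijkstra from LAR:
LAR: 0
TOR: 4  (via LAR)
FIR: 5  (via LAR)
KEW: 9  (via TOR)
NOR: 13  (via TOR)
ALP: 26  (via KEW)
DOK: 32  (via ALP)
ELM: 34  (via NOR)
MID: 47  (via ELM)
Shortest route: LAR → TOR → NOR → ELM → MID = 47 min.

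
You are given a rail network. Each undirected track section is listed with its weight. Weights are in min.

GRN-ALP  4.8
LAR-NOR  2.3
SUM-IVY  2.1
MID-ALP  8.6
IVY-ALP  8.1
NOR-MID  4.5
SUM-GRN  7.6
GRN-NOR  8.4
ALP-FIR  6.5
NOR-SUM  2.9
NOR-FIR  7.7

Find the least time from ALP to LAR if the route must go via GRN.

15.5 min

Best ALP to GRN: ALP–GRN costing 4.8
Best GRN to LAR: GRN–NOR–LAR costing 10.7
Total via GRN: 4.8 + 10.7 = 15.5 min.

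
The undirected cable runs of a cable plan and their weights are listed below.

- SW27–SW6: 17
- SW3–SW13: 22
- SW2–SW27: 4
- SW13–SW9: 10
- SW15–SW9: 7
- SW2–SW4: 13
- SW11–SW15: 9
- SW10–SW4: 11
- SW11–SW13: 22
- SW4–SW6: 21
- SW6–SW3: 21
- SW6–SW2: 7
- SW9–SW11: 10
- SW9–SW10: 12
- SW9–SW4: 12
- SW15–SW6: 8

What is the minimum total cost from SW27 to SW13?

36

Candidate routes:
SW27 - SW2 - SW6 - SW15 - SW9 - SW13: 4+7+8+7+10 = 36
SW27 - SW2 - SW4 - SW9 - SW13: 4+13+12+10 = 39
Cheapest is SW27 - SW2 - SW6 - SW15 - SW9 - SW13 at 36.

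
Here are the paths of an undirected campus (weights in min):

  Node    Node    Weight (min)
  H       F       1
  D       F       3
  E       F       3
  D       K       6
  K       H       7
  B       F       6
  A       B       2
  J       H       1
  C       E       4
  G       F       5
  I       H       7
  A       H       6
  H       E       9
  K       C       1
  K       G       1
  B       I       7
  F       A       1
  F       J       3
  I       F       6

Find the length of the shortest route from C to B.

Compare a few routes:
C–K–D–F–A–B: 1+6+3+1+2 = 13
C–K–H–F–A–B: 1+7+1+1+2 = 12
C–K–G–F–A–B: 1+1+5+1+2 = 10
The minimum is 10 min via C–K–G–F–A–B.

10 min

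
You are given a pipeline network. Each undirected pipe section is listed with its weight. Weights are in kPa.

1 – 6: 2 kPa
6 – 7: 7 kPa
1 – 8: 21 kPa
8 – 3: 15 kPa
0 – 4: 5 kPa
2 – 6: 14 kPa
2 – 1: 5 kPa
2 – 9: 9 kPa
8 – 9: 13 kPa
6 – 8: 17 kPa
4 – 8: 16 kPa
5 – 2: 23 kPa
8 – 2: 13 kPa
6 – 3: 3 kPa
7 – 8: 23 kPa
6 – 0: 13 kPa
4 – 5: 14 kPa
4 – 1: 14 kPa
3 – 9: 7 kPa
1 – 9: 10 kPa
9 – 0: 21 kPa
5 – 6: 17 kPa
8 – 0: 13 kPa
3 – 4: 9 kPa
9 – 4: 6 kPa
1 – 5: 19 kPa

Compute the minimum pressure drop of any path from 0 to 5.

Enumerating some paths:
0 - 4 - 5: 5+14 = 19
0 - 4 - 3 - 6 - 5: 5+9+3+17 = 34
0 - 6 - 5: 13+17 = 30
0 - 6 - 1 - 5: 13+2+19 = 34
The minimum is 19 kPa via 0 - 4 - 5.

19 kPa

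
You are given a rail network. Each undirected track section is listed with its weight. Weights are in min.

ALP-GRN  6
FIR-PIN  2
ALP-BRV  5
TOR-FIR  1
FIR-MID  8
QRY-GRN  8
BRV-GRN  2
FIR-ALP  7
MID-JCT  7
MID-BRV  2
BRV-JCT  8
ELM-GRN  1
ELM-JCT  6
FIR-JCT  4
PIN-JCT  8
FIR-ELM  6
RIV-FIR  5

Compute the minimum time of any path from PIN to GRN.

9 min

Running Dijkstra from PIN:
PIN: 0
FIR: 2  (via PIN)
TOR: 3  (via FIR)
JCT: 6  (via FIR)
RIV: 7  (via FIR)
ELM: 8  (via FIR)
GRN: 9  (via ELM)
Shortest route: PIN–FIR–ELM–GRN = 9 min.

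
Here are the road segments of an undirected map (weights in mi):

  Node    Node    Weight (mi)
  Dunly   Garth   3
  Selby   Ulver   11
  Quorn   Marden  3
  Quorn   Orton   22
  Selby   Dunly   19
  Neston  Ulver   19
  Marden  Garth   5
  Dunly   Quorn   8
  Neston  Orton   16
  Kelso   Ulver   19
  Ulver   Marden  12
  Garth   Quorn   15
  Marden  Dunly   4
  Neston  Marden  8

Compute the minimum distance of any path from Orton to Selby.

Running Dijkstra from Orton:
Orton: 0
Neston: 16  (via Orton)
Quorn: 22  (via Orton)
Marden: 24  (via Neston)
Dunly: 28  (via Marden)
Garth: 29  (via Marden)
Ulver: 35  (via Neston)
Selby: 46  (via Ulver)
Shortest route: Orton → Neston → Ulver → Selby = 46 mi.

46 mi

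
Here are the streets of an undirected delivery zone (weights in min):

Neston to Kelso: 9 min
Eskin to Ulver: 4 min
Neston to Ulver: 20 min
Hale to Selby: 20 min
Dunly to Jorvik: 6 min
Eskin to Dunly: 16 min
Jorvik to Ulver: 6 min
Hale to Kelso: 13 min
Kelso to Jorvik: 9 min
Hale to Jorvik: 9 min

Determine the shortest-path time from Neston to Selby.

42 min

Enumerating some paths:
Neston - Kelso - Jorvik - Hale - Selby: 9+9+9+20 = 47
Neston - Kelso - Hale - Selby: 9+13+20 = 42
Neston - Ulver - Jorvik - Kelso - Hale - Selby: 20+6+9+13+20 = 68
Neston - Ulver - Jorvik - Hale - Selby: 20+6+9+20 = 55
The minimum is 42 min via Neston - Kelso - Hale - Selby.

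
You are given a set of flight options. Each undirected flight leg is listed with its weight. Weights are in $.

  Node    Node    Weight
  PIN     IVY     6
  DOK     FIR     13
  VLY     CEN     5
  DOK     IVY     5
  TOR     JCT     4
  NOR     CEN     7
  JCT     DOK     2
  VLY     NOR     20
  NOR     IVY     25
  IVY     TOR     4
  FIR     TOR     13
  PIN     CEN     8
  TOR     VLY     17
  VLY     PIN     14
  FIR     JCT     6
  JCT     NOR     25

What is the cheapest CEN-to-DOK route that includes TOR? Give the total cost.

$24

Best CEN to TOR: CEN–PIN–IVY–TOR costing 18
Best TOR to DOK: TOR–JCT–DOK costing 6
Total via TOR: 18 + 6 = $24.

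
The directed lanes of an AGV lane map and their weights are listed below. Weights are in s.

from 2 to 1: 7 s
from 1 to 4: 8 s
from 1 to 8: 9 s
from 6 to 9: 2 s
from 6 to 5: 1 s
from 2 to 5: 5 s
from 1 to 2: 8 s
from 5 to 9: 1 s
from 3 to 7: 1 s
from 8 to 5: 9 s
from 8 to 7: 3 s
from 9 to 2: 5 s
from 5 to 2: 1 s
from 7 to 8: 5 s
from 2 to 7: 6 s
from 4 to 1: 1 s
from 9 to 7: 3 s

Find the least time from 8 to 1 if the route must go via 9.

22 s

Shortest 8→9: 8 → 5 → 9 = 10
Best 9 to 1: 9 → 2 → 1 costing 12
Total via 9: 10 + 12 = 22 s.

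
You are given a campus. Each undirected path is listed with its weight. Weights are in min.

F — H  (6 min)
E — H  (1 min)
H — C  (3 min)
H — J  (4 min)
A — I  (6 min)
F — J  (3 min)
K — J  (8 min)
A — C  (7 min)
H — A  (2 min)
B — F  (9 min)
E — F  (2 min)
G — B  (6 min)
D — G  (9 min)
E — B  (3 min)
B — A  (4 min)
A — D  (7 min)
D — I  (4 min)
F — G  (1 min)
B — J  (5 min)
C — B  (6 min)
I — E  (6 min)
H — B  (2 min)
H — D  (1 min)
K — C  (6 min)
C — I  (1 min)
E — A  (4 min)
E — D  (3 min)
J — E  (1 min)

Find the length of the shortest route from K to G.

Settle nodes by increasing distance from K:
K: 0
C: 6  (via K)
I: 7  (via C)
J: 8  (via K)
E: 9  (via J)
H: 9  (via C)
D: 10  (via H)
A: 11  (via H)
B: 11  (via H)
F: 11  (via J)
G: 12  (via F)
Shortest route: K–J–F–G = 12 min.

12 min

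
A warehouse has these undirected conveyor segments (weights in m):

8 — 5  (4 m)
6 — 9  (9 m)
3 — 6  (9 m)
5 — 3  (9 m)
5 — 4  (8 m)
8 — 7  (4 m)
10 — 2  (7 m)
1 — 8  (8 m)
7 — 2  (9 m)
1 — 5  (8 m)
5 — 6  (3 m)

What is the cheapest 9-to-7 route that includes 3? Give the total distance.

Best 9 to 3: 9 → 6 → 3 costing 18
Shortest 3→7: 3 → 5 → 8 → 7 = 17
Total via 3: 18 + 17 = 35 m.

35 m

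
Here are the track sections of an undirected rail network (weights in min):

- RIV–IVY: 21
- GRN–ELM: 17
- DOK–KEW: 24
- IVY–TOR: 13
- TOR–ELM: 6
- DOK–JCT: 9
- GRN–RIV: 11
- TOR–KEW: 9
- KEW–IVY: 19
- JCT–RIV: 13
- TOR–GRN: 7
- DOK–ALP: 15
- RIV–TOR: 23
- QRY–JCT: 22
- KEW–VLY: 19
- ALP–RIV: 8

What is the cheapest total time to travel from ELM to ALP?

Shortest distances from ELM:
ELM: 0
TOR: 6  (via ELM)
GRN: 13  (via TOR)
KEW: 15  (via TOR)
IVY: 19  (via TOR)
RIV: 24  (via GRN)
ALP: 32  (via RIV)
Shortest route: ELM–TOR–GRN–RIV–ALP = 32 min.

32 min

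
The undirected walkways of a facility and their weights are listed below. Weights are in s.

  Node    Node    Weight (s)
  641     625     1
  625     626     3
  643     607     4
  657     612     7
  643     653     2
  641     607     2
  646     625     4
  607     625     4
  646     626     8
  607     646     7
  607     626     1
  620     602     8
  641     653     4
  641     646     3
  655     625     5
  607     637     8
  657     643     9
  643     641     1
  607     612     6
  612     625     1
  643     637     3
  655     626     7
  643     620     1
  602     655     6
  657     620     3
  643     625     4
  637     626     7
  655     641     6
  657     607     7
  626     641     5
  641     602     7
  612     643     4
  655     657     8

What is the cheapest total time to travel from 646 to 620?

Compare a few routes:
646 → 625 → 643 → 620: 4+4+1 = 9
646 → 625 → 641 → 643 → 620: 4+1+1+1 = 7
646 → 641 → 643 → 620: 3+1+1 = 5
646 → 641 → 625 → 643 → 620: 3+1+4+1 = 9
The minimum is 5 s via 646 → 641 → 643 → 620.

5 s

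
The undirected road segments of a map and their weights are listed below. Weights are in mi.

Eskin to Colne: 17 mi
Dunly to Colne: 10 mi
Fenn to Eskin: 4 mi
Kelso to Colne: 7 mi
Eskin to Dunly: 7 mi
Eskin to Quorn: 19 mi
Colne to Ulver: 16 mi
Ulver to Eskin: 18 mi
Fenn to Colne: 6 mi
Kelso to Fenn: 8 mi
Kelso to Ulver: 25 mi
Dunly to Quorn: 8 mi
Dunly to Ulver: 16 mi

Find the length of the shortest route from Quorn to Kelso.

25 mi

Compare a few routes:
Quorn → Eskin → Fenn → Kelso: 19+4+8 = 31
Quorn → Dunly → Colne → Kelso: 8+10+7 = 25
Quorn → Dunly → Eskin → Fenn → Kelso: 8+7+4+8 = 27
Cheapest is Quorn → Dunly → Colne → Kelso at 25 mi.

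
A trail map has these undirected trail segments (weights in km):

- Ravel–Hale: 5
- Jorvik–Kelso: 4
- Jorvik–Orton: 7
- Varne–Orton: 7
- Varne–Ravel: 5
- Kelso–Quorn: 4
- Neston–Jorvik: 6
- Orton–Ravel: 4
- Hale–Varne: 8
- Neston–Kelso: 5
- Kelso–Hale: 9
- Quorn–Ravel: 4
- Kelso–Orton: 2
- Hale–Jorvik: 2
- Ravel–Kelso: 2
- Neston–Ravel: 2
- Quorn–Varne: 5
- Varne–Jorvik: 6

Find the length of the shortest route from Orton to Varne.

7 km

Compare a few routes:
Orton → Ravel → Varne: 4+5 = 9
Orton → Varne: 7 = 7
The minimum is 7 km via Orton → Varne.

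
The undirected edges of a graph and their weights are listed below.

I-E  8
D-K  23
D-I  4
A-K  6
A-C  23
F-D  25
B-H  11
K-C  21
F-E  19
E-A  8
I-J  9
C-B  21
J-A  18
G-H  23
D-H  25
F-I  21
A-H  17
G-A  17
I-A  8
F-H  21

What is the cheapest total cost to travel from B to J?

Running Dijkstra from B:
B: 0
H: 11  (via B)
C: 21  (via B)
A: 28  (via H)
F: 32  (via H)
G: 34  (via H)
K: 34  (via A)
D: 36  (via H)
E: 36  (via A)
I: 36  (via A)
J: 45  (via I)
Shortest route: B–H–A–I–J = 45.

45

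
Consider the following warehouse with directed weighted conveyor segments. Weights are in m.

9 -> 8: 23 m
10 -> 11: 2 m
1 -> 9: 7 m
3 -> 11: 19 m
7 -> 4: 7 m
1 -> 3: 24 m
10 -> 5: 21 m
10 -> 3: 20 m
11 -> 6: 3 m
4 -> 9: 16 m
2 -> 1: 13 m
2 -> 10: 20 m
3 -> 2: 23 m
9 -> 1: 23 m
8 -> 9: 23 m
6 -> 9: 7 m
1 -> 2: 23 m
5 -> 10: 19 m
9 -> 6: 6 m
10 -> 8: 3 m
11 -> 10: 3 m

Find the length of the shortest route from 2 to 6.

Compare a few routes:
2–10–11–6: 20+2+3 = 25
2–10–8–9–6: 20+3+23+6 = 52
2–1–9–6: 13+7+6 = 26
2–1–3–11–6: 13+24+19+3 = 59
The minimum is 25 m via 2–10–11–6.

25 m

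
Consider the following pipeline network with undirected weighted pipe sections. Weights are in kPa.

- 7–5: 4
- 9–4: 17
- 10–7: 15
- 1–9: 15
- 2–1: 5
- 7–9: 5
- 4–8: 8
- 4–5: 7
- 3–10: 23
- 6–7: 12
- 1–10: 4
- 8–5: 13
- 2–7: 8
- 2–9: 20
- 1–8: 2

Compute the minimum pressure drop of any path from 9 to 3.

Compare a few routes:
9 - 7 - 2 - 1 - 10 - 3: 5+8+5+4+23 = 45
9 - 7 - 5 - 8 - 1 - 10 - 3: 5+4+13+2+4+23 = 51
9 - 1 - 10 - 3: 15+4+23 = 42
9 - 7 - 10 - 3: 5+15+23 = 43
Cheapest is 9 - 1 - 10 - 3 at 42 kPa.

42 kPa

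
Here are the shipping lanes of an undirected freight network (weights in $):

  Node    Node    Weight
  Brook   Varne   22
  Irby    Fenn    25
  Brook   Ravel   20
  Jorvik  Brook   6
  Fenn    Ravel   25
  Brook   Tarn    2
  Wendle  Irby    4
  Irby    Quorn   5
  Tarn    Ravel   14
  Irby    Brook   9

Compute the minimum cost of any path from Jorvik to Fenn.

Enumerating some paths:
Jorvik - Brook - Ravel - Fenn: 6+20+25 = 51
Jorvik - Brook - Irby - Fenn: 6+9+25 = 40
Jorvik - Brook - Tarn - Ravel - Fenn: 6+2+14+25 = 47
Cheapest is Jorvik - Brook - Irby - Fenn at $40.

$40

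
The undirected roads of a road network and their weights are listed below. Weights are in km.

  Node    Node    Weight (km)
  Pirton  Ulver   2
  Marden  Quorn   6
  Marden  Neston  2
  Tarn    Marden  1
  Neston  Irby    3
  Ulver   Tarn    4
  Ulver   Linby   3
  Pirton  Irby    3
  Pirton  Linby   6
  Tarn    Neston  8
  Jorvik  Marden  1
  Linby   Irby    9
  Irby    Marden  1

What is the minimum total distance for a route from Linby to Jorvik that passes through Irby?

Best Linby to Irby: Linby → Ulver → Pirton → Irby costing 8
Best Irby to Jorvik: Irby → Marden → Jorvik costing 2
Total via Irby: 8 + 2 = 10 km.

10 km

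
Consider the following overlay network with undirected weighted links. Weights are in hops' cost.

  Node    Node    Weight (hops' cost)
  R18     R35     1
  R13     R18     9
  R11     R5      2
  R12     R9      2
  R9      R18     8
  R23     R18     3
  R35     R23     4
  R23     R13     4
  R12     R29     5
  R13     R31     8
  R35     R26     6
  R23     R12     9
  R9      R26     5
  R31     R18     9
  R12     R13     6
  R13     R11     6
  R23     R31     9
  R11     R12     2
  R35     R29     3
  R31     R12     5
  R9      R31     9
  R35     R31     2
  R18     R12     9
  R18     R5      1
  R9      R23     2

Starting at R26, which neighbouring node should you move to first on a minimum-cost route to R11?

R9

Candidate routes:
R26–R35–R18–R5–R11: 6+1+1+2 = 10
R26–R9–R12–R11: 5+2+2 = 9
R26–R9–R23–R18–R5–R11: 5+2+3+1+2 = 13
R26–R9–R23–R35–R18–R5–R11: 5+2+4+1+1+2 = 15
Cheapest is R26–R9–R12–R11 at 9 hops' cost.
So from R26 the first move is to R9.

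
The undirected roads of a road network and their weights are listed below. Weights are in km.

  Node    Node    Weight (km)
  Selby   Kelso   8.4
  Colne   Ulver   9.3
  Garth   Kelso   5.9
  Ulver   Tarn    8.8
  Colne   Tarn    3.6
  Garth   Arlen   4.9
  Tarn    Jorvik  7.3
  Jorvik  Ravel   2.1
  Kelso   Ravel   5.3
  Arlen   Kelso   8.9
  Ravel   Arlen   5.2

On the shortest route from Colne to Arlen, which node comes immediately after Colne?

Candidate routes:
Colne–Tarn–Jorvik–Ravel–Arlen: 3.6+7.3+2.1+5.2 = 18.2
Colne–Tarn–Jorvik–Ravel–Kelso–Arlen: 3.6+7.3+2.1+5.3+8.9 = 27.2
Cheapest is Colne–Tarn–Jorvik–Ravel–Arlen at 18.2 km.
So from Colne the first move is to Tarn.

Tarn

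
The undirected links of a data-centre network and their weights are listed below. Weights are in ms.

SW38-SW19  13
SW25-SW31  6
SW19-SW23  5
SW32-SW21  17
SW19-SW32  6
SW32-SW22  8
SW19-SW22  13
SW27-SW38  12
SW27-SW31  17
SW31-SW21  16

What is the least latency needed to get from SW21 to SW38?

36 ms

Enumerating some paths:
SW21 → SW32 → SW19 → SW38: 17+6+13 = 36
SW21 → SW31 → SW27 → SW38: 16+17+12 = 45
Cheapest is SW21 → SW32 → SW19 → SW38 at 36 ms.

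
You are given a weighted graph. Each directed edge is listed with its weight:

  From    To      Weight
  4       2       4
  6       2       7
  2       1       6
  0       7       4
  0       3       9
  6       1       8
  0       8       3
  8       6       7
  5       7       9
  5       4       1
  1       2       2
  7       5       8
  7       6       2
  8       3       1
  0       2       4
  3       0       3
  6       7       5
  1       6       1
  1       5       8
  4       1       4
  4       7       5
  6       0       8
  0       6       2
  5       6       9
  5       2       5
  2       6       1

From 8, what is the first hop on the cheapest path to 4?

3

Candidate routes:
8 → 3 → 0 → 7 → 5 → 4: 1+3+4+8+1 = 17
8 → 3 → 0 → 2 → 1 → 5 → 4: 1+3+4+6+8+1 = 23
8 → 3 → 0 → 6 → 7 → 5 → 4: 1+3+2+5+8+1 = 20
8 → 6 → 7 → 5 → 4: 7+5+8+1 = 21
The minimum is 17 via 8 → 3 → 0 → 7 → 5 → 4.
So from 8 the first move is to 3.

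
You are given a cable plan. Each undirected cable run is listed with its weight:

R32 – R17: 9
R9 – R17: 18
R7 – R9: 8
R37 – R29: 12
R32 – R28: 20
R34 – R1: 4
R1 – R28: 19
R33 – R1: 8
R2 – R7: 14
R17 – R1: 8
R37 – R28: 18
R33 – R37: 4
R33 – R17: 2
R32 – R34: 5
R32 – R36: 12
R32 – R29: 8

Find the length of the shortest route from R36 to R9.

39

Settle nodes by increasing distance from R36:
R36: 0
R32: 12  (via R36)
R34: 17  (via R32)
R29: 20  (via R32)
R17: 21  (via R32)
R1: 21  (via R34)
R33: 23  (via R17)
R37: 27  (via R33)
R28: 32  (via R32)
R9: 39  (via R17)
Shortest route: R36 → R32 → R17 → R9 = 39.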